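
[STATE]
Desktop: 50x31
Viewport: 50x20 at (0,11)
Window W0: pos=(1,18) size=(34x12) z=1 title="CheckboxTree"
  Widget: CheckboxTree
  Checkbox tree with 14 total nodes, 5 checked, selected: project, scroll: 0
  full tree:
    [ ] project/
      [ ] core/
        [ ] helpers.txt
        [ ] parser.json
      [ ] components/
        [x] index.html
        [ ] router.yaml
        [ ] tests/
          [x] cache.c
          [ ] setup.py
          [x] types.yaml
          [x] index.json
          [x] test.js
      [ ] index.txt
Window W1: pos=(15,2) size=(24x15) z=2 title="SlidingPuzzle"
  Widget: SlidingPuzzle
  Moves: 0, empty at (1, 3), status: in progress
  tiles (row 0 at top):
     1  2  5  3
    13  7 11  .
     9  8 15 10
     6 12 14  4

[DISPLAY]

               ┃├────┼────┼────┼────┤ ┃           
               ┃│  6 │ 12 │ 14 │  4 │ ┃           
               ┃└────┴────┴────┴────┘ ┃           
               ┃Moves: 0              ┃           
               ┃                      ┃           
               ┗━━━━━━━━━━━━━━━━━━━━━━┛           
                                                  
 ┏━━━━━━━━━━━━━━━━━━━━━━━━━━━━━━━━┓               
 ┃ CheckboxTree                   ┃               
 ┠────────────────────────────────┨               
 ┃>[-] project/                   ┃               
 ┃   [ ] core/                    ┃               
 ┃     [ ] helpers.txt            ┃               
 ┃     [ ] parser.json            ┃               
 ┃   [-] components/              ┃               
 ┃     [x] index.html             ┃               
 ┃     [ ] router.yaml            ┃               
 ┃     [-] tests/                 ┃               
 ┗━━━━━━━━━━━━━━━━━━━━━━━━━━━━━━━━┛               
                                                  


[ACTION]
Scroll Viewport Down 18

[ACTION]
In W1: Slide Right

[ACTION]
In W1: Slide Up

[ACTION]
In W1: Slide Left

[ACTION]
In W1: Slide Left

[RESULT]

               ┃├────┼────┼────┼────┤ ┃           
               ┃│  6 │ 12 │ 14 │  4 │ ┃           
               ┃└────┴────┴────┴────┘ ┃           
               ┃Moves: 3              ┃           
               ┃                      ┃           
               ┗━━━━━━━━━━━━━━━━━━━━━━┛           
                                                  
 ┏━━━━━━━━━━━━━━━━━━━━━━━━━━━━━━━━┓               
 ┃ CheckboxTree                   ┃               
 ┠────────────────────────────────┨               
 ┃>[-] project/                   ┃               
 ┃   [ ] core/                    ┃               
 ┃     [ ] helpers.txt            ┃               
 ┃     [ ] parser.json            ┃               
 ┃   [-] components/              ┃               
 ┃     [x] index.html             ┃               
 ┃     [ ] router.yaml            ┃               
 ┃     [-] tests/                 ┃               
 ┗━━━━━━━━━━━━━━━━━━━━━━━━━━━━━━━━┛               
                                                  


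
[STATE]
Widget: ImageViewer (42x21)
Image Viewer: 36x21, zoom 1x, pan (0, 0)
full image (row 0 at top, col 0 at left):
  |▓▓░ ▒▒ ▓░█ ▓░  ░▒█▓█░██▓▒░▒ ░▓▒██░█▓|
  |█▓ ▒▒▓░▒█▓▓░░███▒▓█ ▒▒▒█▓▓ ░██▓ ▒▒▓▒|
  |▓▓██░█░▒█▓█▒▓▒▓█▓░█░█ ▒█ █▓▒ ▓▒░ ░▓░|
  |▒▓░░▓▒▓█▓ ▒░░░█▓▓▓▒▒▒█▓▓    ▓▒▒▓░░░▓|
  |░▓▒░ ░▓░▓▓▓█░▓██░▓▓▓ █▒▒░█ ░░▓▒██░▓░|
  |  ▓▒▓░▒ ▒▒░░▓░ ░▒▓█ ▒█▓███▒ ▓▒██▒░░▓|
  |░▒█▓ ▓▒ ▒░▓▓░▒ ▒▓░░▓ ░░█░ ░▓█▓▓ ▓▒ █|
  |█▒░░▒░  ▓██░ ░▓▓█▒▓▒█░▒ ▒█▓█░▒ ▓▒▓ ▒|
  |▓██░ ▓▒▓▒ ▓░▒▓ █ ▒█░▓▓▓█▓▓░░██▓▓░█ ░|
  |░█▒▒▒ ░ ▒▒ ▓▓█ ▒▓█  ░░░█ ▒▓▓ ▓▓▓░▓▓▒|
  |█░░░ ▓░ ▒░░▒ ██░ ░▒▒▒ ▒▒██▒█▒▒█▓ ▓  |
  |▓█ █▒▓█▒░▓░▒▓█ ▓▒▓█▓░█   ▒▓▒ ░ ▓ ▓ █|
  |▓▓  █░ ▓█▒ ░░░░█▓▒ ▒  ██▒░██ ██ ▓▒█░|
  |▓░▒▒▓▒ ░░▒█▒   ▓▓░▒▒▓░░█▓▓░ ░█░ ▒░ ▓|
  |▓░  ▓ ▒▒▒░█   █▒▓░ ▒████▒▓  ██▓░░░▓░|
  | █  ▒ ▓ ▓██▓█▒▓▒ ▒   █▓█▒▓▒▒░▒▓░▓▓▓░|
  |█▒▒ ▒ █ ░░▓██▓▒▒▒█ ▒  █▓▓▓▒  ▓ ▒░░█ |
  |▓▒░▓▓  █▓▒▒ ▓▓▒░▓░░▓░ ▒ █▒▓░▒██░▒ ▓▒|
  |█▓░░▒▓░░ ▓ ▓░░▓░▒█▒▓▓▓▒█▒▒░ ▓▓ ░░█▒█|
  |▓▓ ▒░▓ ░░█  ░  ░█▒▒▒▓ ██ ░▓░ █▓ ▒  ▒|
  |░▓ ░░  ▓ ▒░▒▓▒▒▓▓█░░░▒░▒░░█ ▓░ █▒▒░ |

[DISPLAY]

▓▓░ ▒▒ ▓░█ ▓░  ░▒█▓█░██▓▒░▒ ░▓▒██░█▓      
█▓ ▒▒▓░▒█▓▓░░███▒▓█ ▒▒▒█▓▓ ░██▓ ▒▒▓▒      
▓▓██░█░▒█▓█▒▓▒▓█▓░█░█ ▒█ █▓▒ ▓▒░ ░▓░      
▒▓░░▓▒▓█▓ ▒░░░█▓▓▓▒▒▒█▓▓    ▓▒▒▓░░░▓      
░▓▒░ ░▓░▓▓▓█░▓██░▓▓▓ █▒▒░█ ░░▓▒██░▓░      
  ▓▒▓░▒ ▒▒░░▓░ ░▒▓█ ▒█▓███▒ ▓▒██▒░░▓      
░▒█▓ ▓▒ ▒░▓▓░▒ ▒▓░░▓ ░░█░ ░▓█▓▓ ▓▒ █      
█▒░░▒░  ▓██░ ░▓▓█▒▓▒█░▒ ▒█▓█░▒ ▓▒▓ ▒      
▓██░ ▓▒▓▒ ▓░▒▓ █ ▒█░▓▓▓█▓▓░░██▓▓░█ ░      
░█▒▒▒ ░ ▒▒ ▓▓█ ▒▓█  ░░░█ ▒▓▓ ▓▓▓░▓▓▒      
█░░░ ▓░ ▒░░▒ ██░ ░▒▒▒ ▒▒██▒█▒▒█▓ ▓        
▓█ █▒▓█▒░▓░▒▓█ ▓▒▓█▓░█   ▒▓▒ ░ ▓ ▓ █      
▓▓  █░ ▓█▒ ░░░░█▓▒ ▒  ██▒░██ ██ ▓▒█░      
▓░▒▒▓▒ ░░▒█▒   ▓▓░▒▒▓░░█▓▓░ ░█░ ▒░ ▓      
▓░  ▓ ▒▒▒░█   █▒▓░ ▒████▒▓  ██▓░░░▓░      
 █  ▒ ▓ ▓██▓█▒▓▒ ▒   █▓█▒▓▒▒░▒▓░▓▓▓░      
█▒▒ ▒ █ ░░▓██▓▒▒▒█ ▒  █▓▓▓▒  ▓ ▒░░█       
▓▒░▓▓  █▓▒▒ ▓▓▒░▓░░▓░ ▒ █▒▓░▒██░▒ ▓▒      
█▓░░▒▓░░ ▓ ▓░░▓░▒█▒▓▓▓▒█▒▒░ ▓▓ ░░█▒█      
▓▓ ▒░▓ ░░█  ░  ░█▒▒▒▓ ██ ░▓░ █▓ ▒  ▒      
░▓ ░░  ▓ ▒░▒▓▒▒▓▓█░░░▒░▒░░█ ▓░ █▒▒░       


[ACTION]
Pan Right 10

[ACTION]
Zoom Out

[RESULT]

 ▓░  ░▒█▓█░██▓▒░▒ ░▓▒██░█▓                
▓░░███▒▓█ ▒▒▒█▓▓ ░██▓ ▒▒▓▒                
█▒▓▒▓█▓░█░█ ▒█ █▓▒ ▓▒░ ░▓░                
▒░░░█▓▓▓▒▒▒█▓▓    ▓▒▒▓░░░▓                
▓█░▓██░▓▓▓ █▒▒░█ ░░▓▒██░▓░                
░░▓░ ░▒▓█ ▒█▓███▒ ▓▒██▒░░▓                
▓▓░▒ ▒▓░░▓ ░░█░ ░▓█▓▓ ▓▒ █                
█░ ░▓▓█▒▓▒█░▒ ▒█▓█░▒ ▓▒▓ ▒                
▓░▒▓ █ ▒█░▓▓▓█▓▓░░██▓▓░█ ░                
 ▓▓█ ▒▓█  ░░░█ ▒▓▓ ▓▓▓░▓▓▒                
░▒ ██░ ░▒▒▒ ▒▒██▒█▒▒█▓ ▓                  
░▒▓█ ▓▒▓█▓░█   ▒▓▒ ░ ▓ ▓ █                
 ░░░░█▓▒ ▒  ██▒░██ ██ ▓▒█░                
█▒   ▓▓░▒▒▓░░█▓▓░ ░█░ ▒░ ▓                
█   █▒▓░ ▒████▒▓  ██▓░░░▓░                
█▓█▒▓▒ ▒   █▓█▒▓▒▒░▒▓░▓▓▓░                
▓██▓▒▒▒█ ▒  █▓▓▓▒  ▓ ▒░░█                 
▒ ▓▓▒░▓░░▓░ ▒ █▒▓░▒██░▒ ▓▒                
 ▓░░▓░▒█▒▓▓▓▒█▒▒░ ▓▓ ░░█▒█                
  ░  ░█▒▒▒▓ ██ ░▓░ █▓ ▒  ▒                
░▒▓▒▒▓▓█░░░▒░▒░░█ ▓░ █▒▒░                 


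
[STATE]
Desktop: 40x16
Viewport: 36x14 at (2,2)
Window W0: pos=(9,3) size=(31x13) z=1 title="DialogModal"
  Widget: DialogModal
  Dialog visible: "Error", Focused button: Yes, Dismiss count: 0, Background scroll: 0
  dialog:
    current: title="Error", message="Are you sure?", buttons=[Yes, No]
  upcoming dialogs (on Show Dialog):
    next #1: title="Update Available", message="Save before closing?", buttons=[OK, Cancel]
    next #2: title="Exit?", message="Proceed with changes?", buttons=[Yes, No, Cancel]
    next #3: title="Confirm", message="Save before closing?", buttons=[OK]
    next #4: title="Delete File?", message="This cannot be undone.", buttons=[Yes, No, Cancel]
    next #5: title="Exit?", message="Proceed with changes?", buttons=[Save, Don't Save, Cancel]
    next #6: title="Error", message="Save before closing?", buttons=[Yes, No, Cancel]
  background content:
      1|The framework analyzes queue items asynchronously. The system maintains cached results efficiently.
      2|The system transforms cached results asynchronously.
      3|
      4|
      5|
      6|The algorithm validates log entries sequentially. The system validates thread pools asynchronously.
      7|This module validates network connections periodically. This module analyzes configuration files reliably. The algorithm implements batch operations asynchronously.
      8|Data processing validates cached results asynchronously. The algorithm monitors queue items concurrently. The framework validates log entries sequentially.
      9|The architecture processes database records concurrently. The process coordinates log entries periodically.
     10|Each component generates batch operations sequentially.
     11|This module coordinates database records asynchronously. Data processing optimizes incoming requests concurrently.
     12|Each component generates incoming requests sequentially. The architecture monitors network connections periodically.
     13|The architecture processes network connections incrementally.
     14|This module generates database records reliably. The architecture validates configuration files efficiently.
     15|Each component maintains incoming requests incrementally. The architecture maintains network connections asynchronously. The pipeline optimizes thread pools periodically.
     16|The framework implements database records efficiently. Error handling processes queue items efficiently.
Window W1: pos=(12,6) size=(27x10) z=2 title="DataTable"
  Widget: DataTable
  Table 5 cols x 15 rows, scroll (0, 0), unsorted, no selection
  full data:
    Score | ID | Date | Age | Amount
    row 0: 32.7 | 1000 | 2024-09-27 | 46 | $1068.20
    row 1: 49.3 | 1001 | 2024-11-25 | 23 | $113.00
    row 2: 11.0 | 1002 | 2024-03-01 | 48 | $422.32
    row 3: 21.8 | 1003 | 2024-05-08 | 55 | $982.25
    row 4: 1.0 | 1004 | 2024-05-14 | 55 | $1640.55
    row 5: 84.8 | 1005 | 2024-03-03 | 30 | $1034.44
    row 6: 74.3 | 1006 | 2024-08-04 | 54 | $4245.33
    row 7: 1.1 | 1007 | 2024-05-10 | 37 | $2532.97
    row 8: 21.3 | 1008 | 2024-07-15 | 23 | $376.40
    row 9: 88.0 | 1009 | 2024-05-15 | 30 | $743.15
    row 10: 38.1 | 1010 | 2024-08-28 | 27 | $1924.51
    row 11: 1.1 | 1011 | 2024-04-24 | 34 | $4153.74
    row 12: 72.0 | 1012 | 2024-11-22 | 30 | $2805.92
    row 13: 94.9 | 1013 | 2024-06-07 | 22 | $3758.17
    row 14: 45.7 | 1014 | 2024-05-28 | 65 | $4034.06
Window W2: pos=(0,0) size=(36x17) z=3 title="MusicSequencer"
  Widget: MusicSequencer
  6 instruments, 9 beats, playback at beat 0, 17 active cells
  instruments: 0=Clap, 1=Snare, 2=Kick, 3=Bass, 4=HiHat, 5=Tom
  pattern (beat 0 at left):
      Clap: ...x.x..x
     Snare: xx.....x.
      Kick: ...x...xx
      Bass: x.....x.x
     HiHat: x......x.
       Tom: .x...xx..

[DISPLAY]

─────────────────────────────────┨  
     ▼12345678                   ┃━━
 Clap···█·█··█                   ┃  
Snare██·····█·                   ┃──
 Kick···█···██                   ┃━━
 Bass█·····█·█                   ┃  
HiHat█······█·                   ┃──
  Tom·█···██··                   ┃ge
                                 ┃──
                                 ┃6 
                                 ┃3 
                                 ┃8 
                                 ┃5 
                                 ┃━━


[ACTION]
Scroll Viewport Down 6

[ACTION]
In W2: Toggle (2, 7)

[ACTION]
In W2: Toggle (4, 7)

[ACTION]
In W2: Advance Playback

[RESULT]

─────────────────────────────────┨  
     0▼2345678                   ┃━━
 Clap···█·█··█                   ┃  
Snare██·····█·                   ┃──
 Kick···█····█                   ┃━━
 Bass█·····█·█                   ┃  
HiHat█········                   ┃──
  Tom·█···██··                   ┃ge
                                 ┃──
                                 ┃6 
                                 ┃3 
                                 ┃8 
                                 ┃5 
                                 ┃━━


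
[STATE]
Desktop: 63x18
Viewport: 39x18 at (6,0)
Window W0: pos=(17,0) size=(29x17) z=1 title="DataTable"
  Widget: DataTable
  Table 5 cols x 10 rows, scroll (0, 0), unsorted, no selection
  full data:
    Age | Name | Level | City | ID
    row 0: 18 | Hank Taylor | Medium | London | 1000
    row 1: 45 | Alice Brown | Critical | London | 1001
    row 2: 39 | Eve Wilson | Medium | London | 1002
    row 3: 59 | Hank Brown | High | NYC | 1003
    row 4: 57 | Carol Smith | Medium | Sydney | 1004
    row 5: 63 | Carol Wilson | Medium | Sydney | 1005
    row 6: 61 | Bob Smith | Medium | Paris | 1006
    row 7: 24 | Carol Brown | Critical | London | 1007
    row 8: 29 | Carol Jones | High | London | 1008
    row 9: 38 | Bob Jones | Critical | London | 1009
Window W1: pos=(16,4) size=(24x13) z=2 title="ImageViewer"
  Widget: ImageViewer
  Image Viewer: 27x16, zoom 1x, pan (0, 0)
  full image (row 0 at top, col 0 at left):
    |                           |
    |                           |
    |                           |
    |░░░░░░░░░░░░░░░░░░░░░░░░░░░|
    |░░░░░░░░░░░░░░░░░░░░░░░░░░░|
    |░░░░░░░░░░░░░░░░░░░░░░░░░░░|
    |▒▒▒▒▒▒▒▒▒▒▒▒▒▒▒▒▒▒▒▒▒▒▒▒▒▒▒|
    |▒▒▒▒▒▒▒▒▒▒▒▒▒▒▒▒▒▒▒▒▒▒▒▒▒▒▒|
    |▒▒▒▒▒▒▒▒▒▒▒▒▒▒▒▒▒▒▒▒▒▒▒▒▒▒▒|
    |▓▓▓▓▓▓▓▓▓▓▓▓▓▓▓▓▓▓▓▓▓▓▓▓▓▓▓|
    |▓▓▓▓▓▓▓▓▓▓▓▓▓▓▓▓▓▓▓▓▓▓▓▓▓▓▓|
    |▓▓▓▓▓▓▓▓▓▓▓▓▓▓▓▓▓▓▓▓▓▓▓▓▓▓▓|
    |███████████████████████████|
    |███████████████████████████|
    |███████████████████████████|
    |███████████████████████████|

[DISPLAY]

           ┏━━━━━━━━━━━━━━━━━━━━━━━━━━━
           ┃ DataTable                 
           ┠───────────────────────────
           ┃Age│Name        │Level   │C
          ┏━━━━━━━━━━━━━━━━━━━━━━┓───┼─
          ┃ ImageViewer          ┃m  │L
          ┠──────────────────────┨cal│L
          ┃                      ┃m  │L
          ┃                      ┃   │N
          ┃                      ┃m  │S
          ┃░░░░░░░░░░░░░░░░░░░░░░┃m  │S
          ┃░░░░░░░░░░░░░░░░░░░░░░┃m  │P
          ┃░░░░░░░░░░░░░░░░░░░░░░┃cal│L
          ┃▒▒▒▒▒▒▒▒▒▒▒▒▒▒▒▒▒▒▒▒▒▒┃   │L
          ┃▒▒▒▒▒▒▒▒▒▒▒▒▒▒▒▒▒▒▒▒▒▒┃cal│L
          ┃▒▒▒▒▒▒▒▒▒▒▒▒▒▒▒▒▒▒▒▒▒▒┃     
          ┗━━━━━━━━━━━━━━━━━━━━━━┛━━━━━
                                       


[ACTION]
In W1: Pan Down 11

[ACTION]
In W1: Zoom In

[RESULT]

           ┏━━━━━━━━━━━━━━━━━━━━━━━━━━━
           ┃ DataTable                 
           ┠───────────────────────────
           ┃Age│Name        │Level   │C
          ┏━━━━━━━━━━━━━━━━━━━━━━┓───┼─
          ┃ ImageViewer          ┃m  │L
          ┠──────────────────────┨cal│L
          ┃░░░░░░░░░░░░░░░░░░░░░░┃m  │L
          ┃▒▒▒▒▒▒▒▒▒▒▒▒▒▒▒▒▒▒▒▒▒▒┃   │N
          ┃▒▒▒▒▒▒▒▒▒▒▒▒▒▒▒▒▒▒▒▒▒▒┃m  │S
          ┃▒▒▒▒▒▒▒▒▒▒▒▒▒▒▒▒▒▒▒▒▒▒┃m  │S
          ┃▒▒▒▒▒▒▒▒▒▒▒▒▒▒▒▒▒▒▒▒▒▒┃m  │P
          ┃▒▒▒▒▒▒▒▒▒▒▒▒▒▒▒▒▒▒▒▒▒▒┃cal│L
          ┃▒▒▒▒▒▒▒▒▒▒▒▒▒▒▒▒▒▒▒▒▒▒┃   │L
          ┃▓▓▓▓▓▓▓▓▓▓▓▓▓▓▓▓▓▓▓▓▓▓┃cal│L
          ┃▓▓▓▓▓▓▓▓▓▓▓▓▓▓▓▓▓▓▓▓▓▓┃     
          ┗━━━━━━━━━━━━━━━━━━━━━━┛━━━━━
                                       


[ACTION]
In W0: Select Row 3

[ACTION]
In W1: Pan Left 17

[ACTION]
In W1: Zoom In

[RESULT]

           ┏━━━━━━━━━━━━━━━━━━━━━━━━━━━
           ┃ DataTable                 
           ┠───────────────────────────
           ┃Age│Name        │Level   │C
          ┏━━━━━━━━━━━━━━━━━━━━━━┓───┼─
          ┃ ImageViewer          ┃m  │L
          ┠──────────────────────┨cal│L
          ┃░░░░░░░░░░░░░░░░░░░░░░┃m  │L
          ┃░░░░░░░░░░░░░░░░░░░░░░┃   │N
          ┃░░░░░░░░░░░░░░░░░░░░░░┃m  │S
          ┃░░░░░░░░░░░░░░░░░░░░░░┃m  │S
          ┃░░░░░░░░░░░░░░░░░░░░░░┃m  │P
          ┃░░░░░░░░░░░░░░░░░░░░░░┃cal│L
          ┃░░░░░░░░░░░░░░░░░░░░░░┃   │L
          ┃▒▒▒▒▒▒▒▒▒▒▒▒▒▒▒▒▒▒▒▒▒▒┃cal│L
          ┃▒▒▒▒▒▒▒▒▒▒▒▒▒▒▒▒▒▒▒▒▒▒┃     
          ┗━━━━━━━━━━━━━━━━━━━━━━┛━━━━━
                                       


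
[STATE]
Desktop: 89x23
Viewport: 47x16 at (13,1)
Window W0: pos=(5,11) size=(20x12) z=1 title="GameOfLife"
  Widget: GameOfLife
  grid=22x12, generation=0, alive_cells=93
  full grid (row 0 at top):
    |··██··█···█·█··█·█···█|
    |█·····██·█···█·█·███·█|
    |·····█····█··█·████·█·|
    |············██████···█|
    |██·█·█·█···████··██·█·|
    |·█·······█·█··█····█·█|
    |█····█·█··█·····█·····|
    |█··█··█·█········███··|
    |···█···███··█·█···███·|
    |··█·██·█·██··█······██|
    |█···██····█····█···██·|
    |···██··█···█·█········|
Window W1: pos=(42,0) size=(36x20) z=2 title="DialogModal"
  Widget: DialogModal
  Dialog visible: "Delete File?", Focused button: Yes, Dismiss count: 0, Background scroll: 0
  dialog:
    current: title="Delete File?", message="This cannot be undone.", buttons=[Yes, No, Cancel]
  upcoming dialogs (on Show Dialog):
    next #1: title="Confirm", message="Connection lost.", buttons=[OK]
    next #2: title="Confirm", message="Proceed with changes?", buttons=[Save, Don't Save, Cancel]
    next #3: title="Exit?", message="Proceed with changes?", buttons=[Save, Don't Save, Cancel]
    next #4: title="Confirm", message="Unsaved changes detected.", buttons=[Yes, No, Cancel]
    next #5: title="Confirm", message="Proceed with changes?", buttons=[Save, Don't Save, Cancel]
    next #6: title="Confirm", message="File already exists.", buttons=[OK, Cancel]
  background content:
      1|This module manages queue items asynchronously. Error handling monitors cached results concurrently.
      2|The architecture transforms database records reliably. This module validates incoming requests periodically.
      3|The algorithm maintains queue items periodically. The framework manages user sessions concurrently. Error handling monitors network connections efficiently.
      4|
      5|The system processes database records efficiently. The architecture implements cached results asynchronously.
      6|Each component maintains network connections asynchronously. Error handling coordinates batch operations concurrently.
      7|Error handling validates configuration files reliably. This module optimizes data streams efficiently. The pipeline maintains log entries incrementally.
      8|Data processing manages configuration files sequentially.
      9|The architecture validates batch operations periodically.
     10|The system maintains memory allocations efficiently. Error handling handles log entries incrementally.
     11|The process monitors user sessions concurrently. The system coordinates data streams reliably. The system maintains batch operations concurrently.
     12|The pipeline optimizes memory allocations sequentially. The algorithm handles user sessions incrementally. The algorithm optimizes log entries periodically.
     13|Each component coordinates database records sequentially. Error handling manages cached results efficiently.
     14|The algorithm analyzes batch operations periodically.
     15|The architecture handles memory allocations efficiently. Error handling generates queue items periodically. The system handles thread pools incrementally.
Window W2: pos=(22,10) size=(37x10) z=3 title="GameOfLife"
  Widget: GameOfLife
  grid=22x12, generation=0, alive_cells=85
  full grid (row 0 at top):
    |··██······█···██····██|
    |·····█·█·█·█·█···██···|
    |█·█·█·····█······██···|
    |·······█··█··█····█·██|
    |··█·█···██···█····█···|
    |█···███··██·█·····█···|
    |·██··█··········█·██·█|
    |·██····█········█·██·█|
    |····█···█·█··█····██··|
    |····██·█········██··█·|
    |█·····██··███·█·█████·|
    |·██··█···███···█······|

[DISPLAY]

                             ┃ DialogModal     
                             ┠─────────────────
                             ┃This module manag
                             ┃The architecture 
                             ┃The algorithm mai
                             ┃                 
                             ┃The system proces
                             ┃Each┌────────────
                             ┃Erro│      Delete
         ┏━━━━━━━━━━━━━━━━━━━━━━━━━━━━━━━━━━━┓t
━━━━━━━━━┃ GameOfLife                        ┃ 
Life     ┠───────────────────────────────────┨─
─────────┃Gen: 0                             ┃t
         ┃·······█··█··█····█·██             ┃i
·█··█·███┃··█·█···██···█····█···             ┃o
···██████┃█···███··██·█·····█···             ┃a


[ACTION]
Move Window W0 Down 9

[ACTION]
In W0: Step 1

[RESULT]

                             ┃ DialogModal     
                             ┠─────────────────
                             ┃This module manag
                             ┃The architecture 
                             ┃The algorithm mai
                             ┃                 
                             ┃The system proces
                             ┃Each┌────────────
                             ┃Erro│      Delete
         ┏━━━━━━━━━━━━━━━━━━━━━━━━━━━━━━━━━━━┓t
━━━━━━━━━┃ GameOfLife                        ┃ 
Life     ┠───────────────────────────────────┨─
─────────┃Gen: 0                             ┃t
         ┃·······█··█··█····█·██             ┃i
·········┃··█·█···██···█····█···             ┃o
·········┃█···███··██·█·····█···             ┃a


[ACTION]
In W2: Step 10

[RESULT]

                             ┃ DialogModal     
                             ┠─────────────────
                             ┃This module manag
                             ┃The architecture 
                             ┃The algorithm mai
                             ┃                 
                             ┃The system proces
                             ┃Each┌────────────
                             ┃Erro│      Delete
         ┏━━━━━━━━━━━━━━━━━━━━━━━━━━━━━━━━━━━┓t
━━━━━━━━━┃ GameOfLife                        ┃ 
Life     ┠───────────────────────────────────┨─
─────────┃Gen: 10                            ┃t
         ┃██···█·█·█··█·········             ┃i
·········┃█··█··················             ┃o
·········┃█····█·█····█·········             ┃a


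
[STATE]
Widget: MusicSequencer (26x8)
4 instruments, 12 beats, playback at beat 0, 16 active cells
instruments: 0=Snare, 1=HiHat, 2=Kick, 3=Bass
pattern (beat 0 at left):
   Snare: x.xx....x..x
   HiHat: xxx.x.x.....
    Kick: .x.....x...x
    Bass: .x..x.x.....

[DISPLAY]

      ▼12345678901        
 Snare█·██····█··█        
 HiHat███·█·█·····        
  Kick·█·····█···█        
  Bass·█··█·█·····        
                          
                          
                          


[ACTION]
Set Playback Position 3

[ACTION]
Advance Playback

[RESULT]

      0123▼5678901        
 Snare█·██····█··█        
 HiHat███·█·█·····        
  Kick·█·····█···█        
  Bass·█··█·█·····        
                          
                          
                          


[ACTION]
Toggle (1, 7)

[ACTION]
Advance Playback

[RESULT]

      01234▼678901        
 Snare█·██····█··█        
 HiHat███·█·██····        
  Kick·█·····█···█        
  Bass·█··█·█·····        
                          
                          
                          


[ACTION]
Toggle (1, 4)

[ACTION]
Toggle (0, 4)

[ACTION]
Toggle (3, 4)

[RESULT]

      01234▼678901        
 Snare█·███···█··█        
 HiHat███···██····        
  Kick·█·····█···█        
  Bass·█····█·····        
                          
                          
                          


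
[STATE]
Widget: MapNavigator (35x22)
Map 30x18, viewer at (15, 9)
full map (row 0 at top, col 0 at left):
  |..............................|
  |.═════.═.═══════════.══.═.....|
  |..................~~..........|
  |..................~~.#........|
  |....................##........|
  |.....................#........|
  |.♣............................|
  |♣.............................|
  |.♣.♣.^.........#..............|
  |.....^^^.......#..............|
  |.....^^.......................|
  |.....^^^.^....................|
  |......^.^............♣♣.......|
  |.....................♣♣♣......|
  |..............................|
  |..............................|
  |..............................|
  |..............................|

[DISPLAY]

                                   
                                   
  ..............................   
  .═════.═.═══════════.══.═.....   
  ..................~~..........   
  ..................~~.#........   
  ....................##........   
  .....................#........   
  .♣............................   
  ♣.............................   
  .♣.♣.^.........#..............   
  .....^^^.......@..............   
  .....^^.......................   
  .....^^^.^....................   
  ......^.^............♣♣.......   
  .....................♣♣♣......   
  ..............................   
  ..............................   
  ..............................   
  ..............................   
                                   
                                   


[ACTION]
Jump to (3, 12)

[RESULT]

              .═════.═.═══════════.
              ..................~~.
              ..................~~.
              ....................#
              .....................
              .♣...................
              ♣....................
              .♣.♣.^.........#.....
              .....^^^.......#.....
              .....^^..............
              .....^^^.^...........
              ...@..^.^............
              .....................
              .....................
              .....................
              .....................
              .....................
                                   
                                   
                                   
                                   
                                   


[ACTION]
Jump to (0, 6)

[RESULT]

                                   
                                   
                                   
                                   
                                   
                 ..................
                 .═════.═.═════════
                 ..................
                 ..................
                 ..................
                 ..................
                 @♣................
                 ♣.................
                 .♣.♣.^.........#..
                 .....^^^.......#..
                 .....^^...........
                 .....^^^.^........
                 ......^.^.........
                 ..................
                 ..................
                 ..................
                 ..................


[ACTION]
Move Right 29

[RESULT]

                                   
                                   
                                   
                                   
                                   
..................                 
════════.══.═.....                 
......~~..........                 
......~~.#........                 
........##........                 
.........#........                 
.................@                 
..................                 
...#..............                 
...#..............                 
..................                 
..................                 
.........♣♣.......                 
.........♣♣♣......                 
..................                 
..................                 
..................                 


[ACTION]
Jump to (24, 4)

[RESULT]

                                   
                                   
                                   
                                   
                                   
                                   
                                   
.......................            
═.═══════════.══.═.....            
...........~~..........            
...........~~.#........            
.............##..@.....            
..............#........            
.......................            
.......................            
........#..............            
^.......#..............            
.......................            
^.^....................            
.^............♣♣.......            
..............♣♣♣......            
.......................            


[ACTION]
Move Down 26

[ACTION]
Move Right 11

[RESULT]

..................                 
..................                 
...#..............                 
...#..............                 
..................                 
..................                 
.........♣♣.......                 
.........♣♣♣......                 
..................                 
..................                 
..................                 
.................@                 
                                   
                                   
                                   
                                   
                                   
                                   
                                   
                                   
                                   
                                   


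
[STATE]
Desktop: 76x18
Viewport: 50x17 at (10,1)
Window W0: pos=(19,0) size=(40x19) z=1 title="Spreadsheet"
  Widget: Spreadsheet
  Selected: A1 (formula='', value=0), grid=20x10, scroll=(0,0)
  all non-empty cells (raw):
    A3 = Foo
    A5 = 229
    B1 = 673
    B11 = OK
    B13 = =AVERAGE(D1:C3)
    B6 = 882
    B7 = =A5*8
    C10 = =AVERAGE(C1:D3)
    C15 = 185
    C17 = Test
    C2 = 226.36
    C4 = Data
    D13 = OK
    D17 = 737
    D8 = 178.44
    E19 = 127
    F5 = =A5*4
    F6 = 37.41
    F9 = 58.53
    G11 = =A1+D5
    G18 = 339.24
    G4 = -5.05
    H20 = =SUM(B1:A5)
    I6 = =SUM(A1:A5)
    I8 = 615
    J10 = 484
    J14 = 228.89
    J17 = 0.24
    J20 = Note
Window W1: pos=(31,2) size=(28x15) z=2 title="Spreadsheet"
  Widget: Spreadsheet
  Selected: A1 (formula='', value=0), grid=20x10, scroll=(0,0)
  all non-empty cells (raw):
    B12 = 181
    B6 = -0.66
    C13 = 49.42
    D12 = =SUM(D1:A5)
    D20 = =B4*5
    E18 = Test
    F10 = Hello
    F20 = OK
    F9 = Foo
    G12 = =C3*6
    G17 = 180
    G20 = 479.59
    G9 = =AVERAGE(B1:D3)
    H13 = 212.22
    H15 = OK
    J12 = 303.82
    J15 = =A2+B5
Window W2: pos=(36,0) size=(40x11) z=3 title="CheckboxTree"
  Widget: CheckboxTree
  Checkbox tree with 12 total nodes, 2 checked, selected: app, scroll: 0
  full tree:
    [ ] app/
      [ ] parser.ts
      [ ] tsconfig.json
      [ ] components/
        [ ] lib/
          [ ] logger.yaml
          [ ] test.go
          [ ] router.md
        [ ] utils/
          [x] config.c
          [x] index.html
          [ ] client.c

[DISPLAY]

         ┃ Spreadsheet    ┃ CheckboxTree          
         ┠───────────┏━━━━┠───────────────────────
         ┃A1:        ┃ Spr┃>[-] app/              
         ┃       A   ┠────┃   [ ] parser.ts       
         ┃-----------┃A1: ┃   [ ] tsconfig.json   
         ┃  1      [0┃    ┃   [-] components/     
         ┃  2        ┃----┃     [ ] lib/          
         ┃  3 Foo    ┃  1 ┃       [ ] logger.yaml 
         ┃  4        ┃  2 ┃       [ ] test.go     
         ┃  5      22┃  3 ┗━━━━━━━━━━━━━━━━━━━━━━━
         ┃  6        ┃  4        0       0      ┃ 
         ┃  7        ┃  5        0       0      ┃ 
         ┃  8        ┃  6        0   -0.66      ┃ 
         ┃  9        ┃  7        0       0      ┃ 
         ┃ 10        ┃  8        0       0      ┃ 
         ┃ 11        ┗━━━━━━━━━━━━━━━━━━━━━━━━━━┛ 
         ┃ 12        0       0       0       0  ┃ 


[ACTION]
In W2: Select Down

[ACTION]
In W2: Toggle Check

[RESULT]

         ┃ Spreadsheet    ┃ CheckboxTree          
         ┠───────────┏━━━━┠───────────────────────
         ┃A1:        ┃ Spr┃ [-] app/              
         ┃       A   ┠────┃>  [x] parser.ts       
         ┃-----------┃A1: ┃   [ ] tsconfig.json   
         ┃  1      [0┃    ┃   [-] components/     
         ┃  2        ┃----┃     [ ] lib/          
         ┃  3 Foo    ┃  1 ┃       [ ] logger.yaml 
         ┃  4        ┃  2 ┃       [ ] test.go     
         ┃  5      22┃  3 ┗━━━━━━━━━━━━━━━━━━━━━━━
         ┃  6        ┃  4        0       0      ┃ 
         ┃  7        ┃  5        0       0      ┃ 
         ┃  8        ┃  6        0   -0.66      ┃ 
         ┃  9        ┃  7        0       0      ┃ 
         ┃ 10        ┃  8        0       0      ┃ 
         ┃ 11        ┗━━━━━━━━━━━━━━━━━━━━━━━━━━┛ 
         ┃ 12        0       0       0       0  ┃ 


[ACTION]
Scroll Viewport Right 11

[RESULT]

Spreadsheet    ┃ CheckboxTree                     
──────────┏━━━━┠──────────────────────────────────
1:        ┃ Spr┃ [-] app/                         
      A   ┠────┃>  [x] parser.ts                  
----------┃A1: ┃   [ ] tsconfig.json              
 1      [0┃    ┃   [-] components/                
 2        ┃----┃     [ ] lib/                     
 3 Foo    ┃  1 ┃       [ ] logger.yaml            
 4        ┃  2 ┃       [ ] test.go                
 5      22┃  3 ┗━━━━━━━━━━━━━━━━━━━━━━━━━━━━━━━━━━
 6        ┃  4        0       0      ┃            
 7        ┃  5        0       0      ┃            
 8        ┃  6        0   -0.66      ┃            
 9        ┃  7        0       0      ┃            
10        ┃  8        0       0      ┃            
11        ┗━━━━━━━━━━━━━━━━━━━━━━━━━━┛            
12        0       0       0       0  ┃            
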